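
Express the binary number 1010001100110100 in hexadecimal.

Group into 4-bit nibbles from right:
  1010 = A
  0011 = 3
  0011 = 3
  0100 = 4
Result: A334



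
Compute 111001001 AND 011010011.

AND: 1 only when both bits are 1
  111001001
& 011010011
-----------
  011000001
Decimal: 457 & 211 = 193



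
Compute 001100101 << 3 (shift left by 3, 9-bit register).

Original: 001100101 (decimal 101)
Shift left by 3 positions
Append 3 zeros on the right and drop the 3 high bits that overflow the 9-bit width
Result: 100101000 (decimal 296)
Equivalent: 101 << 3 = 101 × 2^3 = 808, truncated to 9 bits = 296



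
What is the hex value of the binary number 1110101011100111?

Group into 4-bit nibbles from right:
  1110 = E
  1010 = A
  1110 = E
  0111 = 7
Result: EAE7



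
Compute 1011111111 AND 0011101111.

AND: 1 only when both bits are 1
  1011111111
& 0011101111
------------
  0011101111
Decimal: 767 & 239 = 239



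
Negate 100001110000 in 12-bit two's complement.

Original (sign bit 1, negative): 100001110000
Step 1 - Invert all bits: 011110001111
Step 2 - Add 1: 011110010000
Verification: 100001110000 + 011110010000 = 1000000000000; discarding the end carry (carry out of the top bit) leaves the 12-bit value 000000000000, as required for x + (-x)



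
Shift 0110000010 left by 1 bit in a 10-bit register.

Original: 0110000010 (decimal 386)
Shift left by 1 position
Append 1 zero on the right
Result: 1100000100 (decimal 772)
Equivalent: 386 << 1 = 386 × 2^1 = 772



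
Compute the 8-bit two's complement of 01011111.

Original: 01011111
Step 1 - Invert all bits: 10100000
Step 2 - Add 1: 10100001
Verification: 01011111 + 10100001 = 100000000; discarding the end carry (carry out of the top bit) leaves the 8-bit value 00000000, as required for x + (-x)



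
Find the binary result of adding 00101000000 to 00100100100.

Add column by column from the right: bit + bit + carry-in; write the sum mod 2, carry 1 when the sum is 2 or 3.
carry:  01000000000
        00101000000
+       00100100100
-------------------
       001001100100
(the carry out of the leftmost column, 0, becomes the leading bit)
Decimal check:
  00101000000 = 256 + 64 = 320
  00100100100 = 256 + 32 + 4 = 292
  320 + 292 = 612, and 001001100100 = 512 + 64 + 32 + 4 = 612 ✓



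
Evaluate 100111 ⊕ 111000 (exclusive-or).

XOR: 1 when bits differ
  100111
^ 111000
--------
  011111
Decimal: 39 ^ 56 = 31



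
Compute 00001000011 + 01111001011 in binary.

Add column by column from the right: bit + bit + carry-in; write the sum mod 2, carry 1 when the sum is 2 or 3.
carry:  11110000110
        00001000011
+       01111001011
-------------------
       010000001110
(the carry out of the leftmost column, 0, becomes the leading bit)
Decimal check:
  00001000011 = 64 + 2 + 1 = 67
  01111001011 = 512 + 256 + 128 + 64 + 8 + 2 + 1 = 971
  67 + 971 = 1038, and 010000001110 = 1024 + 8 + 4 + 2 = 1038 ✓



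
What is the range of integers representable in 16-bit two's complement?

For 16-bit two's complement:
Minimum: -2^15 = -32768
Maximum: 2^15 - 1 = 32767



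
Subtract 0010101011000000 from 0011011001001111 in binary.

Method 1 - Direct subtraction (column by column from the right: bit − bit − borrow-in; if negative, add 2 and borrow 1 from the next column):
borrow: 0001011100000000
        0011011001001111
-       0010101011000000
------------------------
        0000101110001111

Method 2 - Add two's complement:
Two's complement of 0010101011000000: invert → 1101010100111111, add 1 → 1101010101000000
  0011011001001111
+ 1101010101000000
------------------
 10000101110001111  (end carry out of the top bit = 1)
Discarding the end carry: 0000101110001111
Decimal check:
  0011011001001111 = 8192 + 4096 + 1024 + 512 + 64 + 8 + 4 + 2 + 1 = 13903
  0010101011000000 = 8192 + 2048 + 512 + 128 + 64 = 10944
  13903 - 10944 = 2959, and 0000101110001111 = 2048 + 512 + 256 + 128 + 8 + 4 + 2 + 1 = 2959 ✓



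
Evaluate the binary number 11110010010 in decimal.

Sum of powers of 2 for each 1-bit:
2^1 + 2^4 + 2^7 + 2^8 + 2^9 + 2^10
= 2 + 16 + 128 + 256 + 512 + 1024
= 1938



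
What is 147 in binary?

Using repeated division by 2:
147 ÷ 2 = 73 remainder 1
73 ÷ 2 = 36 remainder 1
36 ÷ 2 = 18 remainder 0
18 ÷ 2 = 9 remainder 0
9 ÷ 2 = 4 remainder 1
4 ÷ 2 = 2 remainder 0
2 ÷ 2 = 1 remainder 0
1 ÷ 2 = 0 remainder 1
Reading remainders bottom to top: 10010011



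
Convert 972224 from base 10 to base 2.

Using repeated division by 2:
972224 ÷ 2 = 486112 remainder 0
486112 ÷ 2 = 243056 remainder 0
243056 ÷ 2 = 121528 remainder 0
121528 ÷ 2 = 60764 remainder 0
60764 ÷ 2 = 30382 remainder 0
30382 ÷ 2 = 15191 remainder 0
15191 ÷ 2 = 7595 remainder 1
7595 ÷ 2 = 3797 remainder 1
3797 ÷ 2 = 1898 remainder 1
1898 ÷ 2 = 949 remainder 0
949 ÷ 2 = 474 remainder 1
474 ÷ 2 = 237 remainder 0
237 ÷ 2 = 118 remainder 1
118 ÷ 2 = 59 remainder 0
59 ÷ 2 = 29 remainder 1
29 ÷ 2 = 14 remainder 1
14 ÷ 2 = 7 remainder 0
7 ÷ 2 = 3 remainder 1
3 ÷ 2 = 1 remainder 1
1 ÷ 2 = 0 remainder 1
Reading remainders bottom to top: 11101101010111000000



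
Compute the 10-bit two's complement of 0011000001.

Original: 0011000001
Step 1 - Invert all bits: 1100111110
Step 2 - Add 1: 1100111111
Verification: 0011000001 + 1100111111 = 10000000000; discarding the end carry (carry out of the top bit) leaves the 10-bit value 0000000000, as required for x + (-x)



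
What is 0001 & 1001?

AND: 1 only when both bits are 1
  0001
& 1001
------
  0001
Decimal: 1 & 9 = 1



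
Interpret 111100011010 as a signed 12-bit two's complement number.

Binary: 111100011010
Sign bit: 1 (negative)
Invert: 000011100101
Add 1:  000011100110
Magnitude: 000011100110 = 128 + 64 + 32 + 4 + 2 = 230
Value: -230



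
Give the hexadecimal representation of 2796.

Using repeated division by 16 (digits 10–15 are A–F):
2796 ÷ 16 = 174 remainder 12 (C)
174 ÷ 16 = 10 remainder 14 (E)
10 ÷ 16 = 0 remainder 10 (A)
Reading remainders bottom to top: AEC



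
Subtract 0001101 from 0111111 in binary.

Method 1 - Direct subtraction (column by column from the right: bit − bit − borrow-in; if negative, add 2 and borrow 1 from the next column):
borrow: 0000000
        0111111
-       0001101
---------------
        0110010

Method 2 - Add two's complement:
Two's complement of 0001101: invert → 1110010, add 1 → 1110011
  0111111
+ 1110011
---------
 10110010  (end carry out of the top bit = 1)
Discarding the end carry: 0110010
Decimal check:
  0111111 = 32 + 16 + 8 + 4 + 2 + 1 = 63
  0001101 = 8 + 4 + 1 = 13
  63 - 13 = 50, and 0110010 = 32 + 16 + 2 = 50 ✓



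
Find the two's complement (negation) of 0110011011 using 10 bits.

Original: 0110011011
Step 1 - Invert all bits: 1001100100
Step 2 - Add 1: 1001100101
Verification: 0110011011 + 1001100101 = 10000000000; discarding the end carry (carry out of the top bit) leaves the 10-bit value 0000000000, as required for x + (-x)



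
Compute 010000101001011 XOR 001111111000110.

XOR: 1 when bits differ
  010000101001011
^ 001111111000110
-----------------
  011111010001101
Decimal: 8523 ^ 8134 = 16013



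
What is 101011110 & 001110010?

AND: 1 only when both bits are 1
  101011110
& 001110010
-----------
  001010010
Decimal: 350 & 114 = 82



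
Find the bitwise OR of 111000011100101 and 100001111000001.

OR: 1 when either bit is 1
  111000011100101
| 100001111000001
-----------------
  111001111100101
Decimal: 28901 | 17345 = 29669



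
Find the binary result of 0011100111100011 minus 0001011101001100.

Method 1 - Direct subtraction (column by column from the right: bit − bit − borrow-in; if negative, add 2 and borrow 1 from the next column):
borrow: 0000110000111000
        0011100111100011
-       0001011101001100
------------------------
        0010001010010111

Method 2 - Add two's complement:
Two's complement of 0001011101001100: invert → 1110100010110011, add 1 → 1110100010110100
  0011100111100011
+ 1110100010110100
------------------
 10010001010010111  (end carry out of the top bit = 1)
Discarding the end carry: 0010001010010111
Decimal check:
  0011100111100011 = 8192 + 4096 + 2048 + 256 + 128 + 64 + 32 + 2 + 1 = 14819
  0001011101001100 = 4096 + 1024 + 512 + 256 + 64 + 8 + 4 = 5964
  14819 - 5964 = 8855, and 0010001010010111 = 8192 + 512 + 128 + 16 + 4 + 2 + 1 = 8855 ✓



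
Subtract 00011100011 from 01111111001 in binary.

Method 1 - Direct subtraction (column by column from the right: bit − bit − borrow-in; if negative, add 2 and borrow 1 from the next column):
borrow: 00000001100
        01111111001
-       00011100011
-------------------
        01100010110

Method 2 - Add two's complement:
Two's complement of 00011100011: invert → 11100011100, add 1 → 11100011101
  01111111001
+ 11100011101
-------------
 101100010110  (end carry out of the top bit = 1)
Discarding the end carry: 01100010110
Decimal check:
  01111111001 = 512 + 256 + 128 + 64 + 32 + 16 + 8 + 1 = 1017
  00011100011 = 128 + 64 + 32 + 2 + 1 = 227
  1017 - 227 = 790, and 01100010110 = 512 + 256 + 16 + 4 + 2 = 790 ✓



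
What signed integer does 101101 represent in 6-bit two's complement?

Binary: 101101
Sign bit: 1 (negative)
Invert: 010010
Add 1:  010011
Magnitude: 010011 = 16 + 2 + 1 = 19
Value: -19



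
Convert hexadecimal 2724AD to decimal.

Expand by place value (powers of 16):
Digit values: A = 10, D = 13
2724AD = 2 × 16^5 + 7 × 16^4 + 2 × 16^3 + 4 × 16^2 + 10 × 16^1 + 13 × 16^0
= 2 × 1048576 + 7 × 65536 + 2 × 4096 + 4 × 256 + 10 × 16 + 13 × 1
= 2097152 + 458752 + 8192 + 1024 + 160 + 13
= 2565293



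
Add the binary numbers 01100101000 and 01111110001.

Add column by column from the right: bit + bit + carry-in; write the sum mod 2, carry 1 when the sum is 2 or 3.
carry:  11111000000
        01100101000
+       01111110001
-------------------
       011100011001
(the carry out of the leftmost column, 0, becomes the leading bit)
Decimal check:
  01100101000 = 512 + 256 + 32 + 8 = 808
  01111110001 = 512 + 256 + 128 + 64 + 32 + 16 + 1 = 1009
  808 + 1009 = 1817, and 011100011001 = 1024 + 512 + 256 + 16 + 8 + 1 = 1817 ✓



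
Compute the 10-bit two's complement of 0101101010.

Original: 0101101010
Step 1 - Invert all bits: 1010010101
Step 2 - Add 1: 1010010110
Verification: 0101101010 + 1010010110 = 10000000000; discarding the end carry (carry out of the top bit) leaves the 10-bit value 0000000000, as required for x + (-x)



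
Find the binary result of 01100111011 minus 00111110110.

Method 1 - Direct subtraction (column by column from the right: bit − bit − borrow-in; if negative, add 2 and borrow 1 from the next column):
borrow: 01110001000
        01100111011
-       00111110110
-------------------
        00101000101

Method 2 - Add two's complement:
Two's complement of 00111110110: invert → 11000001001, add 1 → 11000001010
  01100111011
+ 11000001010
-------------
 100101000101  (end carry out of the top bit = 1)
Discarding the end carry: 00101000101
Decimal check:
  01100111011 = 512 + 256 + 32 + 16 + 8 + 2 + 1 = 827
  00111110110 = 256 + 128 + 64 + 32 + 16 + 4 + 2 = 502
  827 - 502 = 325, and 00101000101 = 256 + 64 + 4 + 1 = 325 ✓



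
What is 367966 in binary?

Using repeated division by 2:
367966 ÷ 2 = 183983 remainder 0
183983 ÷ 2 = 91991 remainder 1
91991 ÷ 2 = 45995 remainder 1
45995 ÷ 2 = 22997 remainder 1
22997 ÷ 2 = 11498 remainder 1
11498 ÷ 2 = 5749 remainder 0
5749 ÷ 2 = 2874 remainder 1
2874 ÷ 2 = 1437 remainder 0
1437 ÷ 2 = 718 remainder 1
718 ÷ 2 = 359 remainder 0
359 ÷ 2 = 179 remainder 1
179 ÷ 2 = 89 remainder 1
89 ÷ 2 = 44 remainder 1
44 ÷ 2 = 22 remainder 0
22 ÷ 2 = 11 remainder 0
11 ÷ 2 = 5 remainder 1
5 ÷ 2 = 2 remainder 1
2 ÷ 2 = 1 remainder 0
1 ÷ 2 = 0 remainder 1
Reading remainders bottom to top: 1011001110101011110



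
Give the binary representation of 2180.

Using repeated division by 2:
2180 ÷ 2 = 1090 remainder 0
1090 ÷ 2 = 545 remainder 0
545 ÷ 2 = 272 remainder 1
272 ÷ 2 = 136 remainder 0
136 ÷ 2 = 68 remainder 0
68 ÷ 2 = 34 remainder 0
34 ÷ 2 = 17 remainder 0
17 ÷ 2 = 8 remainder 1
8 ÷ 2 = 4 remainder 0
4 ÷ 2 = 2 remainder 0
2 ÷ 2 = 1 remainder 0
1 ÷ 2 = 0 remainder 1
Reading remainders bottom to top: 100010000100



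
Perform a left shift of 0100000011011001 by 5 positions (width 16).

Original: 0100000011011001 (decimal 16601)
Shift left by 5 positions
Append 5 zeros on the right and drop the 5 high bits that overflow the 16-bit width
Result: 0001101100100000 (decimal 6944)
Equivalent: 16601 << 5 = 16601 × 2^5 = 531232, truncated to 16 bits = 6944



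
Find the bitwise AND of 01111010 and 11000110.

AND: 1 only when both bits are 1
  01111010
& 11000110
----------
  01000010
Decimal: 122 & 198 = 66



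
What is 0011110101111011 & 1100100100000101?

AND: 1 only when both bits are 1
  0011110101111011
& 1100100100000101
------------------
  0000100100000001
Decimal: 15739 & 51461 = 2305



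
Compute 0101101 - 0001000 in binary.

Method 1 - Direct subtraction (column by column from the right: bit − bit − borrow-in; if negative, add 2 and borrow 1 from the next column):
borrow: 0000000
        0101101
-       0001000
---------------
        0100101

Method 2 - Add two's complement:
Two's complement of 0001000: invert → 1110111, add 1 → 1111000
  0101101
+ 1111000
---------
 10100101  (end carry out of the top bit = 1)
Discarding the end carry: 0100101
Decimal check:
  0101101 = 32 + 8 + 4 + 1 = 45
  0001000 = 8
  45 - 8 = 37, and 0100101 = 32 + 4 + 1 = 37 ✓



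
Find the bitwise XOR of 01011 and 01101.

XOR: 1 when bits differ
  01011
^ 01101
-------
  00110
Decimal: 11 ^ 13 = 6



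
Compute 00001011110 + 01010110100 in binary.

Add column by column from the right: bit + bit + carry-in; write the sum mod 2, carry 1 when the sum is 2 or 3.
carry:  00111111000
        00001011110
+       01010110100
-------------------
       001100010010
(the carry out of the leftmost column, 0, becomes the leading bit)
Decimal check:
  00001011110 = 64 + 16 + 8 + 4 + 2 = 94
  01010110100 = 512 + 128 + 32 + 16 + 4 = 692
  94 + 692 = 786, and 001100010010 = 512 + 256 + 16 + 2 = 786 ✓



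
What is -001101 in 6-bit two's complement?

Original: 001101
Step 1 - Invert all bits: 110010
Step 2 - Add 1: 110011
Verification: 001101 + 110011 = 1000000; discarding the end carry (carry out of the top bit) leaves the 6-bit value 000000, as required for x + (-x)



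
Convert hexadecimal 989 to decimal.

Expand by place value (powers of 16):
989 = 9 × 16^2 + 8 × 16^1 + 9 × 16^0
= 9 × 256 + 8 × 16 + 9 × 1
= 2304 + 128 + 9
= 2441



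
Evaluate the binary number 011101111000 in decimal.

Sum of powers of 2 for each 1-bit:
2^3 + 2^4 + 2^5 + 2^6 + 2^8 + 2^9 + 2^10
= 8 + 16 + 32 + 64 + 256 + 512 + 1024
= 1912



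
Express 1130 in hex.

Using repeated division by 16 (digits 10–15 are A–F):
1130 ÷ 16 = 70 remainder 10 (A)
70 ÷ 16 = 4 remainder 6
4 ÷ 16 = 0 remainder 4
Reading remainders bottom to top: 46A



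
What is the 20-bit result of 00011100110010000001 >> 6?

Original: 00011100110010000001 (decimal 117889)
Shift right by 6 positions
Drop the 6 low bits; fill with zeros on the left
Result: 00000000011100110010 (decimal 1842)
Equivalent: 117889 >> 6 = 117889 ÷ 2^6 = 1842



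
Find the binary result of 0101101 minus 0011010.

Method 1 - Direct subtraction (column by column from the right: bit − bit − borrow-in; if negative, add 2 and borrow 1 from the next column):
borrow: 0100100
        0101101
-       0011010
---------------
        0010011

Method 2 - Add two's complement:
Two's complement of 0011010: invert → 1100101, add 1 → 1100110
  0101101
+ 1100110
---------
 10010011  (end carry out of the top bit = 1)
Discarding the end carry: 0010011
Decimal check:
  0101101 = 32 + 8 + 4 + 1 = 45
  0011010 = 16 + 8 + 2 = 26
  45 - 26 = 19, and 0010011 = 16 + 2 + 1 = 19 ✓



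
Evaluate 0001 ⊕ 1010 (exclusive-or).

XOR: 1 when bits differ
  0001
^ 1010
------
  1011
Decimal: 1 ^ 10 = 11



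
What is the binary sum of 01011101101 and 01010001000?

Add column by column from the right: bit + bit + carry-in; write the sum mod 2, carry 1 when the sum is 2 or 3.
carry:  10100010000
        01011101101
+       01010001000
-------------------
       010101110101
(the carry out of the leftmost column, 0, becomes the leading bit)
Decimal check:
  01011101101 = 512 + 128 + 64 + 32 + 8 + 4 + 1 = 749
  01010001000 = 512 + 128 + 8 = 648
  749 + 648 = 1397, and 010101110101 = 1024 + 256 + 64 + 32 + 16 + 4 + 1 = 1397 ✓



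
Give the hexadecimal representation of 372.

Using repeated division by 16 (digits 10–15 are A–F):
372 ÷ 16 = 23 remainder 4
23 ÷ 16 = 1 remainder 7
1 ÷ 16 = 0 remainder 1
Reading remainders bottom to top: 174



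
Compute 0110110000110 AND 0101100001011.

AND: 1 only when both bits are 1
  0110110000110
& 0101100001011
---------------
  0100100000010
Decimal: 3462 & 2827 = 2306



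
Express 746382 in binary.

Using repeated division by 2:
746382 ÷ 2 = 373191 remainder 0
373191 ÷ 2 = 186595 remainder 1
186595 ÷ 2 = 93297 remainder 1
93297 ÷ 2 = 46648 remainder 1
46648 ÷ 2 = 23324 remainder 0
23324 ÷ 2 = 11662 remainder 0
11662 ÷ 2 = 5831 remainder 0
5831 ÷ 2 = 2915 remainder 1
2915 ÷ 2 = 1457 remainder 1
1457 ÷ 2 = 728 remainder 1
728 ÷ 2 = 364 remainder 0
364 ÷ 2 = 182 remainder 0
182 ÷ 2 = 91 remainder 0
91 ÷ 2 = 45 remainder 1
45 ÷ 2 = 22 remainder 1
22 ÷ 2 = 11 remainder 0
11 ÷ 2 = 5 remainder 1
5 ÷ 2 = 2 remainder 1
2 ÷ 2 = 1 remainder 0
1 ÷ 2 = 0 remainder 1
Reading remainders bottom to top: 10110110001110001110



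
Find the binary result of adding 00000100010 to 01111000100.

Add column by column from the right: bit + bit + carry-in; write the sum mod 2, carry 1 when the sum is 2 or 3.
carry:  00000000000
        00000100010
+       01111000100
-------------------
       001111100110
(the carry out of the leftmost column, 0, becomes the leading bit)
Decimal check:
  00000100010 = 32 + 2 = 34
  01111000100 = 512 + 256 + 128 + 64 + 4 = 964
  34 + 964 = 998, and 001111100110 = 512 + 256 + 128 + 64 + 32 + 4 + 2 = 998 ✓



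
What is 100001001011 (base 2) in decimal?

Sum of powers of 2 for each 1-bit:
2^0 + 2^1 + 2^3 + 2^6 + 2^11
= 1 + 2 + 8 + 64 + 2048
= 2123



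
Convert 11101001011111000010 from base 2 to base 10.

Sum of powers of 2 for each 1-bit:
2^1 + 2^6 + 2^7 + 2^8 + 2^9 + 2^10 + 2^12 + 2^15 + 2^17 + 2^18 + 2^19
= 2 + 64 + 128 + 256 + 512 + 1024 + 4096 + 32768 + 131072 + 262144 + 524288
= 956354



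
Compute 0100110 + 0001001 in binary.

Add column by column from the right: bit + bit + carry-in; write the sum mod 2, carry 1 when the sum is 2 or 3.
carry:  0000000
        0100110
+       0001001
---------------
       00101111
(the carry out of the leftmost column, 0, becomes the leading bit)
Decimal check:
  0100110 = 32 + 4 + 2 = 38
  0001001 = 8 + 1 = 9
  38 + 9 = 47, and 00101111 = 32 + 8 + 4 + 2 + 1 = 47 ✓



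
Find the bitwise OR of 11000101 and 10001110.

OR: 1 when either bit is 1
  11000101
| 10001110
----------
  11001111
Decimal: 197 | 142 = 207



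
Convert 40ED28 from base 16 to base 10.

Expand by place value (powers of 16):
Digit values: E = 14, D = 13
40ED28 = 4 × 16^5 + 0 × 16^4 + 14 × 16^3 + 13 × 16^2 + 2 × 16^1 + 8 × 16^0
= 4 × 1048576 + 0 × 65536 + 14 × 4096 + 13 × 256 + 2 × 16 + 8 × 1
= 4194304 + 0 + 57344 + 3328 + 32 + 8
= 4255016



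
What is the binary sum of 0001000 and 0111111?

Add column by column from the right: bit + bit + carry-in; write the sum mod 2, carry 1 when the sum is 2 or 3.
carry:  1110000
        0001000
+       0111111
---------------
       01000111
(the carry out of the leftmost column, 0, becomes the leading bit)
Decimal check:
  0001000 = 8
  0111111 = 32 + 16 + 8 + 4 + 2 + 1 = 63
  8 + 63 = 71, and 01000111 = 64 + 4 + 2 + 1 = 71 ✓



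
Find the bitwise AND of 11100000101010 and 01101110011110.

AND: 1 only when both bits are 1
  11100000101010
& 01101110011110
----------------
  01100000001010
Decimal: 14378 & 7070 = 6154



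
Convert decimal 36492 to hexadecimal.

Using repeated division by 16 (digits 10–15 are A–F):
36492 ÷ 16 = 2280 remainder 12 (C)
2280 ÷ 16 = 142 remainder 8
142 ÷ 16 = 8 remainder 14 (E)
8 ÷ 16 = 0 remainder 8
Reading remainders bottom to top: 8E8C



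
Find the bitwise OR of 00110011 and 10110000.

OR: 1 when either bit is 1
  00110011
| 10110000
----------
  10110011
Decimal: 51 | 176 = 179



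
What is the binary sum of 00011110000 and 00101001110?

Add column by column from the right: bit + bit + carry-in; write the sum mod 2, carry 1 when the sum is 2 or 3.
carry:  01110000000
        00011110000
+       00101001110
-------------------
       001000111110
(the carry out of the leftmost column, 0, becomes the leading bit)
Decimal check:
  00011110000 = 128 + 64 + 32 + 16 = 240
  00101001110 = 256 + 64 + 8 + 4 + 2 = 334
  240 + 334 = 574, and 001000111110 = 512 + 32 + 16 + 8 + 4 + 2 = 574 ✓



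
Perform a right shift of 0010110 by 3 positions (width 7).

Original: 0010110 (decimal 22)
Shift right by 3 positions
Drop the 3 low bits; fill with zeros on the left
Result: 0000010 (decimal 2)
Equivalent: 22 >> 3 = 22 ÷ 2^3 = 2



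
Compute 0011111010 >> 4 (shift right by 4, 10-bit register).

Original: 0011111010 (decimal 250)
Shift right by 4 positions
Drop the 4 low bits; fill with zeros on the left
Result: 0000001111 (decimal 15)
Equivalent: 250 >> 4 = 250 ÷ 2^4 = 15



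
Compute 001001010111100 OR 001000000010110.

OR: 1 when either bit is 1
  001001010111100
| 001000000010110
-----------------
  001001010111110
Decimal: 4796 | 4118 = 4798



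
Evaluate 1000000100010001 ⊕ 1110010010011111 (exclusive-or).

XOR: 1 when bits differ
  1000000100010001
^ 1110010010011111
------------------
  0110010110001110
Decimal: 33041 ^ 58527 = 25998



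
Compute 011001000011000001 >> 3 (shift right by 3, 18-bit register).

Original: 011001000011000001 (decimal 102593)
Shift right by 3 positions
Drop the 3 low bits; fill with zeros on the left
Result: 000011001000011000 (decimal 12824)
Equivalent: 102593 >> 3 = 102593 ÷ 2^3 = 12824



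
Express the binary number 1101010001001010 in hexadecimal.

Group into 4-bit nibbles from right:
  1101 = D
  0100 = 4
  0100 = 4
  1010 = A
Result: D44A



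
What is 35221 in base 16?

Using repeated division by 16 (digits 10–15 are A–F):
35221 ÷ 16 = 2201 remainder 5
2201 ÷ 16 = 137 remainder 9
137 ÷ 16 = 8 remainder 9
8 ÷ 16 = 0 remainder 8
Reading remainders bottom to top: 8995



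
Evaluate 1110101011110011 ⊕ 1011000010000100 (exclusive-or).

XOR: 1 when bits differ
  1110101011110011
^ 1011000010000100
------------------
  0101101001110111
Decimal: 60147 ^ 45188 = 23159



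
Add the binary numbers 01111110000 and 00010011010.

Add column by column from the right: bit + bit + carry-in; write the sum mod 2, carry 1 when the sum is 2 or 3.
carry:  11111100000
        01111110000
+       00010011010
-------------------
       010010001010
(the carry out of the leftmost column, 0, becomes the leading bit)
Decimal check:
  01111110000 = 512 + 256 + 128 + 64 + 32 + 16 = 1008
  00010011010 = 128 + 16 + 8 + 2 = 154
  1008 + 154 = 1162, and 010010001010 = 1024 + 128 + 8 + 2 = 1162 ✓



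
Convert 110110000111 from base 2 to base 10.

Sum of powers of 2 for each 1-bit:
2^0 + 2^1 + 2^2 + 2^7 + 2^8 + 2^10 + 2^11
= 1 + 2 + 4 + 128 + 256 + 1024 + 2048
= 3463



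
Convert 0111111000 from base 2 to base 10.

Sum of powers of 2 for each 1-bit:
2^3 + 2^4 + 2^5 + 2^6 + 2^7 + 2^8
= 8 + 16 + 32 + 64 + 128 + 256
= 504



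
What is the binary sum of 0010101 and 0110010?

Add column by column from the right: bit + bit + carry-in; write the sum mod 2, carry 1 when the sum is 2 or 3.
carry:  1100000
        0010101
+       0110010
---------------
       01000111
(the carry out of the leftmost column, 0, becomes the leading bit)
Decimal check:
  0010101 = 16 + 4 + 1 = 21
  0110010 = 32 + 16 + 2 = 50
  21 + 50 = 71, and 01000111 = 64 + 4 + 2 + 1 = 71 ✓



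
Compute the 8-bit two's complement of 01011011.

Original: 01011011
Step 1 - Invert all bits: 10100100
Step 2 - Add 1: 10100101
Verification: 01011011 + 10100101 = 100000000; discarding the end carry (carry out of the top bit) leaves the 8-bit value 00000000, as required for x + (-x)



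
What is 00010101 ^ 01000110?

XOR: 1 when bits differ
  00010101
^ 01000110
----------
  01010011
Decimal: 21 ^ 70 = 83



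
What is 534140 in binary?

Using repeated division by 2:
534140 ÷ 2 = 267070 remainder 0
267070 ÷ 2 = 133535 remainder 0
133535 ÷ 2 = 66767 remainder 1
66767 ÷ 2 = 33383 remainder 1
33383 ÷ 2 = 16691 remainder 1
16691 ÷ 2 = 8345 remainder 1
8345 ÷ 2 = 4172 remainder 1
4172 ÷ 2 = 2086 remainder 0
2086 ÷ 2 = 1043 remainder 0
1043 ÷ 2 = 521 remainder 1
521 ÷ 2 = 260 remainder 1
260 ÷ 2 = 130 remainder 0
130 ÷ 2 = 65 remainder 0
65 ÷ 2 = 32 remainder 1
32 ÷ 2 = 16 remainder 0
16 ÷ 2 = 8 remainder 0
8 ÷ 2 = 4 remainder 0
4 ÷ 2 = 2 remainder 0
2 ÷ 2 = 1 remainder 0
1 ÷ 2 = 0 remainder 1
Reading remainders bottom to top: 10000010011001111100



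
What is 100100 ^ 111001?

XOR: 1 when bits differ
  100100
^ 111001
--------
  011101
Decimal: 36 ^ 57 = 29



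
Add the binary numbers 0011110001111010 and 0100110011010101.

Add column by column from the right: bit + bit + carry-in; write the sum mod 2, carry 1 when the sum is 2 or 3.
carry:  1111100111100000
        0011110001111010
+       0100110011010101
------------------------
       01000100101001111
(the carry out of the leftmost column, 0, becomes the leading bit)
Decimal check:
  0011110001111010 = 8192 + 4096 + 2048 + 1024 + 64 + 32 + 16 + 8 + 2 = 15482
  0100110011010101 = 16384 + 2048 + 1024 + 128 + 64 + 16 + 4 + 1 = 19669
  15482 + 19669 = 35151, and 01000100101001111 = 32768 + 2048 + 256 + 64 + 8 + 4 + 2 + 1 = 35151 ✓



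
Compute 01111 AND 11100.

AND: 1 only when both bits are 1
  01111
& 11100
-------
  01100
Decimal: 15 & 28 = 12



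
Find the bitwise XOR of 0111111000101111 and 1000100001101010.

XOR: 1 when bits differ
  0111111000101111
^ 1000100001101010
------------------
  1111011001000101
Decimal: 32303 ^ 34922 = 63045



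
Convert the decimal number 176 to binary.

Using repeated division by 2:
176 ÷ 2 = 88 remainder 0
88 ÷ 2 = 44 remainder 0
44 ÷ 2 = 22 remainder 0
22 ÷ 2 = 11 remainder 0
11 ÷ 2 = 5 remainder 1
5 ÷ 2 = 2 remainder 1
2 ÷ 2 = 1 remainder 0
1 ÷ 2 = 0 remainder 1
Reading remainders bottom to top: 10110000



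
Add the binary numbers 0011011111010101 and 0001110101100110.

Add column by column from the right: bit + bit + carry-in; write the sum mod 2, carry 1 when the sum is 2 or 3.
carry:  0111111110001000
        0011011111010101
+       0001110101100110
------------------------
       00101010100111011
(the carry out of the leftmost column, 0, becomes the leading bit)
Decimal check:
  0011011111010101 = 8192 + 4096 + 1024 + 512 + 256 + 128 + 64 + 16 + 4 + 1 = 14293
  0001110101100110 = 4096 + 2048 + 1024 + 256 + 64 + 32 + 4 + 2 = 7526
  14293 + 7526 = 21819, and 00101010100111011 = 16384 + 4096 + 1024 + 256 + 32 + 16 + 8 + 2 + 1 = 21819 ✓



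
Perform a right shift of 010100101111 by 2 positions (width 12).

Original: 010100101111 (decimal 1327)
Shift right by 2 positions
Drop the 2 low bits; fill with zeros on the left
Result: 000101001011 (decimal 331)
Equivalent: 1327 >> 2 = 1327 ÷ 2^2 = 331



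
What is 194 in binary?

Using repeated division by 2:
194 ÷ 2 = 97 remainder 0
97 ÷ 2 = 48 remainder 1
48 ÷ 2 = 24 remainder 0
24 ÷ 2 = 12 remainder 0
12 ÷ 2 = 6 remainder 0
6 ÷ 2 = 3 remainder 0
3 ÷ 2 = 1 remainder 1
1 ÷ 2 = 0 remainder 1
Reading remainders bottom to top: 11000010



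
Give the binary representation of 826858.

Using repeated division by 2:
826858 ÷ 2 = 413429 remainder 0
413429 ÷ 2 = 206714 remainder 1
206714 ÷ 2 = 103357 remainder 0
103357 ÷ 2 = 51678 remainder 1
51678 ÷ 2 = 25839 remainder 0
25839 ÷ 2 = 12919 remainder 1
12919 ÷ 2 = 6459 remainder 1
6459 ÷ 2 = 3229 remainder 1
3229 ÷ 2 = 1614 remainder 1
1614 ÷ 2 = 807 remainder 0
807 ÷ 2 = 403 remainder 1
403 ÷ 2 = 201 remainder 1
201 ÷ 2 = 100 remainder 1
100 ÷ 2 = 50 remainder 0
50 ÷ 2 = 25 remainder 0
25 ÷ 2 = 12 remainder 1
12 ÷ 2 = 6 remainder 0
6 ÷ 2 = 3 remainder 0
3 ÷ 2 = 1 remainder 1
1 ÷ 2 = 0 remainder 1
Reading remainders bottom to top: 11001001110111101010



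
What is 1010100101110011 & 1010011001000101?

AND: 1 only when both bits are 1
  1010100101110011
& 1010011001000101
------------------
  1010000001000001
Decimal: 43379 & 42565 = 41025



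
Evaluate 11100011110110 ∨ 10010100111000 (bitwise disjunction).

OR: 1 when either bit is 1
  11100011110110
| 10010100111000
----------------
  11110111111110
Decimal: 14582 | 9528 = 15870



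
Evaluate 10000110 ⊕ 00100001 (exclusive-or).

XOR: 1 when bits differ
  10000110
^ 00100001
----------
  10100111
Decimal: 134 ^ 33 = 167



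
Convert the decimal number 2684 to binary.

Using repeated division by 2:
2684 ÷ 2 = 1342 remainder 0
1342 ÷ 2 = 671 remainder 0
671 ÷ 2 = 335 remainder 1
335 ÷ 2 = 167 remainder 1
167 ÷ 2 = 83 remainder 1
83 ÷ 2 = 41 remainder 1
41 ÷ 2 = 20 remainder 1
20 ÷ 2 = 10 remainder 0
10 ÷ 2 = 5 remainder 0
5 ÷ 2 = 2 remainder 1
2 ÷ 2 = 1 remainder 0
1 ÷ 2 = 0 remainder 1
Reading remainders bottom to top: 101001111100



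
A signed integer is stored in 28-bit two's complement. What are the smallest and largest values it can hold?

For 28-bit two's complement:
Minimum: -2^27 = -134217728
Maximum: 2^27 - 1 = 134217727



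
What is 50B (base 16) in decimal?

Expand by place value (powers of 16):
Digit values: B = 11
50B = 5 × 16^2 + 0 × 16^1 + 11 × 16^0
= 5 × 256 + 0 × 16 + 11 × 1
= 1280 + 0 + 11
= 1291



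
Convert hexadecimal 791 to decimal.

Expand by place value (powers of 16):
791 = 7 × 16^2 + 9 × 16^1 + 1 × 16^0
= 7 × 256 + 9 × 16 + 1 × 1
= 1792 + 144 + 1
= 1937



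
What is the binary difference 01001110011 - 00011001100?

Method 1 - Direct subtraction (column by column from the right: bit − bit − borrow-in; if negative, add 2 and borrow 1 from the next column):
borrow: 01100011000
        01001110011
-       00011001100
-------------------
        00110100111

Method 2 - Add two's complement:
Two's complement of 00011001100: invert → 11100110011, add 1 → 11100110100
  01001110011
+ 11100110100
-------------
 100110100111  (end carry out of the top bit = 1)
Discarding the end carry: 00110100111
Decimal check:
  01001110011 = 512 + 64 + 32 + 16 + 2 + 1 = 627
  00011001100 = 128 + 64 + 8 + 4 = 204
  627 - 204 = 423, and 00110100111 = 256 + 128 + 32 + 4 + 2 + 1 = 423 ✓



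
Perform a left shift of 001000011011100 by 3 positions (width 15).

Original: 001000011011100 (decimal 4316)
Shift left by 3 positions
Append 3 zeros on the right and drop the 3 high bits that overflow the 15-bit width
Result: 000011011100000 (decimal 1760)
Equivalent: 4316 << 3 = 4316 × 2^3 = 34528, truncated to 15 bits = 1760



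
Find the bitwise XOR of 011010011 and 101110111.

XOR: 1 when bits differ
  011010011
^ 101110111
-----------
  110100100
Decimal: 211 ^ 375 = 420



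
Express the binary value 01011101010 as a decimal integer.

Sum of powers of 2 for each 1-bit:
2^1 + 2^3 + 2^5 + 2^6 + 2^7 + 2^9
= 2 + 8 + 32 + 64 + 128 + 512
= 746



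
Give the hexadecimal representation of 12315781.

Using repeated division by 16 (digits 10–15 are A–F):
12315781 ÷ 16 = 769736 remainder 5
769736 ÷ 16 = 48108 remainder 8
48108 ÷ 16 = 3006 remainder 12 (C)
3006 ÷ 16 = 187 remainder 14 (E)
187 ÷ 16 = 11 remainder 11 (B)
11 ÷ 16 = 0 remainder 11 (B)
Reading remainders bottom to top: BBEC85



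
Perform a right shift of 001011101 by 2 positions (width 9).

Original: 001011101 (decimal 93)
Shift right by 2 positions
Drop the 2 low bits; fill with zeros on the left
Result: 000010111 (decimal 23)
Equivalent: 93 >> 2 = 93 ÷ 2^2 = 23



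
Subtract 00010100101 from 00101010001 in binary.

Method 1 - Direct subtraction (column by column from the right: bit − bit − borrow-in; if negative, add 2 and borrow 1 from the next column):
borrow: 00101011000
        00101010001
-       00010100101
-------------------
        00010101100

Method 2 - Add two's complement:
Two's complement of 00010100101: invert → 11101011010, add 1 → 11101011011
  00101010001
+ 11101011011
-------------
 100010101100  (end carry out of the top bit = 1)
Discarding the end carry: 00010101100
Decimal check:
  00101010001 = 256 + 64 + 16 + 1 = 337
  00010100101 = 128 + 32 + 4 + 1 = 165
  337 - 165 = 172, and 00010101100 = 128 + 32 + 8 + 4 = 172 ✓



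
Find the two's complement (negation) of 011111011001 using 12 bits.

Original: 011111011001
Step 1 - Invert all bits: 100000100110
Step 2 - Add 1: 100000100111
Verification: 011111011001 + 100000100111 = 1000000000000; discarding the end carry (carry out of the top bit) leaves the 12-bit value 000000000000, as required for x + (-x)



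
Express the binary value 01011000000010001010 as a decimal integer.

Sum of powers of 2 for each 1-bit:
2^1 + 2^3 + 2^7 + 2^15 + 2^16 + 2^18
= 2 + 8 + 128 + 32768 + 65536 + 262144
= 360586



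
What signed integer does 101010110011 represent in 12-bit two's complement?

Binary: 101010110011
Sign bit: 1 (negative)
Invert: 010101001100
Add 1:  010101001101
Magnitude: 010101001101 = 1024 + 256 + 64 + 8 + 4 + 1 = 1357
Value: -1357



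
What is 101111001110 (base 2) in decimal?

Sum of powers of 2 for each 1-bit:
2^1 + 2^2 + 2^3 + 2^6 + 2^7 + 2^8 + 2^9 + 2^11
= 2 + 4 + 8 + 64 + 128 + 256 + 512 + 2048
= 3022



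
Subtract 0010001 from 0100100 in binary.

Method 1 - Direct subtraction (column by column from the right: bit − bit − borrow-in; if negative, add 2 and borrow 1 from the next column):
borrow: 0100110
        0100100
-       0010001
---------------
        0010011

Method 2 - Add two's complement:
Two's complement of 0010001: invert → 1101110, add 1 → 1101111
  0100100
+ 1101111
---------
 10010011  (end carry out of the top bit = 1)
Discarding the end carry: 0010011
Decimal check:
  0100100 = 32 + 4 = 36
  0010001 = 16 + 1 = 17
  36 - 17 = 19, and 0010011 = 16 + 2 + 1 = 19 ✓



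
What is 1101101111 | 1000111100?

OR: 1 when either bit is 1
  1101101111
| 1000111100
------------
  1101111111
Decimal: 879 | 572 = 895



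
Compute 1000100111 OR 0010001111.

OR: 1 when either bit is 1
  1000100111
| 0010001111
------------
  1010101111
Decimal: 551 | 143 = 687



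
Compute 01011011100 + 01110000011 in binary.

Add column by column from the right: bit + bit + carry-in; write the sum mod 2, carry 1 when the sum is 2 or 3.
carry:  11100000000
        01011011100
+       01110000011
-------------------
       011001011111
(the carry out of the leftmost column, 0, becomes the leading bit)
Decimal check:
  01011011100 = 512 + 128 + 64 + 16 + 8 + 4 = 732
  01110000011 = 512 + 256 + 128 + 2 + 1 = 899
  732 + 899 = 1631, and 011001011111 = 1024 + 512 + 64 + 16 + 8 + 4 + 2 + 1 = 1631 ✓



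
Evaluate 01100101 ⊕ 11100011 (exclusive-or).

XOR: 1 when bits differ
  01100101
^ 11100011
----------
  10000110
Decimal: 101 ^ 227 = 134



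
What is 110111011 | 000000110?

OR: 1 when either bit is 1
  110111011
| 000000110
-----------
  110111111
Decimal: 443 | 6 = 447



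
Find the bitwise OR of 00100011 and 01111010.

OR: 1 when either bit is 1
  00100011
| 01111010
----------
  01111011
Decimal: 35 | 122 = 123



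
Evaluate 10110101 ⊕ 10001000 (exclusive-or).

XOR: 1 when bits differ
  10110101
^ 10001000
----------
  00111101
Decimal: 181 ^ 136 = 61



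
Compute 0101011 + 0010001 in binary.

Add column by column from the right: bit + bit + carry-in; write the sum mod 2, carry 1 when the sum is 2 or 3.
carry:  0000110
        0101011
+       0010001
---------------
       00111100
(the carry out of the leftmost column, 0, becomes the leading bit)
Decimal check:
  0101011 = 32 + 8 + 2 + 1 = 43
  0010001 = 16 + 1 = 17
  43 + 17 = 60, and 00111100 = 32 + 16 + 8 + 4 = 60 ✓



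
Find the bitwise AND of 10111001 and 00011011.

AND: 1 only when both bits are 1
  10111001
& 00011011
----------
  00011001
Decimal: 185 & 27 = 25



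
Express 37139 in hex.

Using repeated division by 16 (digits 10–15 are A–F):
37139 ÷ 16 = 2321 remainder 3
2321 ÷ 16 = 145 remainder 1
145 ÷ 16 = 9 remainder 1
9 ÷ 16 = 0 remainder 9
Reading remainders bottom to top: 9113



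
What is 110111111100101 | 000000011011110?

OR: 1 when either bit is 1
  110111111100101
| 000000011011110
-----------------
  110111111111111
Decimal: 28645 | 222 = 28671



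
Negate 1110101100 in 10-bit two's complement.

Original (sign bit 1, negative): 1110101100
Step 1 - Invert all bits: 0001010011
Step 2 - Add 1: 0001010100
Verification: 1110101100 + 0001010100 = 10000000000; discarding the end carry (carry out of the top bit) leaves the 10-bit value 0000000000, as required for x + (-x)



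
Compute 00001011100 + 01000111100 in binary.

Add column by column from the right: bit + bit + carry-in; write the sum mod 2, carry 1 when the sum is 2 or 3.
carry:  00011111000
        00001011100
+       01000111100
-------------------
       001010011000
(the carry out of the leftmost column, 0, becomes the leading bit)
Decimal check:
  00001011100 = 64 + 16 + 8 + 4 = 92
  01000111100 = 512 + 32 + 16 + 8 + 4 = 572
  92 + 572 = 664, and 001010011000 = 512 + 128 + 16 + 8 = 664 ✓



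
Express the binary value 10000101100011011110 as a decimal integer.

Sum of powers of 2 for each 1-bit:
2^1 + 2^2 + 2^3 + 2^4 + 2^6 + 2^7 + 2^11 + 2^12 + 2^14 + 2^19
= 2 + 4 + 8 + 16 + 64 + 128 + 2048 + 4096 + 16384 + 524288
= 547038



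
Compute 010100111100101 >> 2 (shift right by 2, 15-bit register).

Original: 010100111100101 (decimal 10725)
Shift right by 2 positions
Drop the 2 low bits; fill with zeros on the left
Result: 000101001111001 (decimal 2681)
Equivalent: 10725 >> 2 = 10725 ÷ 2^2 = 2681



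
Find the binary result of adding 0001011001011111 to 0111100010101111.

Add column by column from the right: bit + bit + carry-in; write the sum mod 2, carry 1 when the sum is 2 or 3.
carry:  1110000111111110
        0001011001011111
+       0111100010101111
------------------------
       01000111100001110
(the carry out of the leftmost column, 0, becomes the leading bit)
Decimal check:
  0001011001011111 = 4096 + 1024 + 512 + 64 + 16 + 8 + 4 + 2 + 1 = 5727
  0111100010101111 = 16384 + 8192 + 4096 + 2048 + 128 + 32 + 8 + 4 + 2 + 1 = 30895
  5727 + 30895 = 36622, and 01000111100001110 = 32768 + 2048 + 1024 + 512 + 256 + 8 + 4 + 2 = 36622 ✓



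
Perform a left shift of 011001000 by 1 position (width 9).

Original: 011001000 (decimal 200)
Shift left by 1 position
Append 1 zero on the right
Result: 110010000 (decimal 400)
Equivalent: 200 << 1 = 200 × 2^1 = 400



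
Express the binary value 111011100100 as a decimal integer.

Sum of powers of 2 for each 1-bit:
2^2 + 2^5 + 2^6 + 2^7 + 2^9 + 2^10 + 2^11
= 4 + 32 + 64 + 128 + 512 + 1024 + 2048
= 3812



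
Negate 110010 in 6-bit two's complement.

Original (sign bit 1, negative): 110010
Step 1 - Invert all bits: 001101
Step 2 - Add 1: 001110
Verification: 110010 + 001110 = 1000000; discarding the end carry (carry out of the top bit) leaves the 6-bit value 000000, as required for x + (-x)



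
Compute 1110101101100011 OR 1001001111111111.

OR: 1 when either bit is 1
  1110101101100011
| 1001001111111111
------------------
  1111101111111111
Decimal: 60259 | 37887 = 64511

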